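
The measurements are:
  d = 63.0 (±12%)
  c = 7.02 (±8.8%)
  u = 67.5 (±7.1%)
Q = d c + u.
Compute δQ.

Let p = d·c = 442. δp/p = √((1·δd/d)² + (1·δc/c)²) = √(0.0144 + 0.00774) = 0.149, so δp = 65.8.
Q = p + u: δQ = √(δp² + δu²) = √(4330 + 23.0) = 66.0

66.0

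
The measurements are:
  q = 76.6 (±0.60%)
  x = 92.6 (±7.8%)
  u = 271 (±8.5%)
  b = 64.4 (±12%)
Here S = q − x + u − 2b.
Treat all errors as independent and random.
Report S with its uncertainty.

S is a linear combination, so absolute uncertainties add in quadrature:
  (δq)² = 0.211;  (δx)² = 52.2;  (δu)² = 531;  (2·δb)² = 239
δS = √(822) = 28.7
S = 126.

126 ± 28.7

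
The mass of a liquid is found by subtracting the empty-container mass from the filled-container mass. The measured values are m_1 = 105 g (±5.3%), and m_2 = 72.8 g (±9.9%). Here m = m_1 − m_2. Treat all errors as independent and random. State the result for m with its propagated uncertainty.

32.2 ± 9.11 g

m is a linear combination, so absolute uncertainties add in quadrature:
  (δm_1)² = 31.0;  (δm_2)² = 51.9
δm = √(82.9) = 9.11 g
m = 32.2 g.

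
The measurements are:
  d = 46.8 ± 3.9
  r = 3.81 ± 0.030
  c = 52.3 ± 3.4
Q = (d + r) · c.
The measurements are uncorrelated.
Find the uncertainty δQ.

Let u = d + r = 50.6. δu = √(δd² + δr²) = √(15.2 + 0.000900) = 3.90, so δu/u = 0.0771.
Q is then a monomial in u, c:
δQ/Q = √((δu/u)² + (1·δc/c)²) = √(0.00594 + 0.00423) = 0.101
Q = 2650, so δQ = 0.101 × 2650 = 267.

267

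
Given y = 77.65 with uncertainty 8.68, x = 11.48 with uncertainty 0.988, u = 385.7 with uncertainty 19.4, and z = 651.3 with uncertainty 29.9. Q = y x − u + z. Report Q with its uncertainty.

Let p = y·x = 891.4. δp/p = √((1·δy/y)² + (1·δx/x)²) = √(0.0125 + 0.00741) = 0.141, so δp = 126.
Q = p − u + z: δQ = √(δp² + δu² + δz²) = √(15800 + 376 + 894) = 131
Q = 1157.

1157 ± 131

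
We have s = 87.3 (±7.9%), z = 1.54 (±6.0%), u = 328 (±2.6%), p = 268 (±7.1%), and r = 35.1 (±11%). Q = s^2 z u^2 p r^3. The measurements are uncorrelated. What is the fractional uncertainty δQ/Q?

Since Q is a product/quotient, work with relative uncertainties:
  (2·δs/s)² = (2×0.0790)² = 0.0250;  (1·δz/z)² = (1×0.0600)² = 0.00360;  (2·δu/u)² = (2×0.0260)² = 0.00270;  (1·δp/p)² = (1×0.0710)² = 0.00504;  (3·δr/r)² = (3×0.110)² = 0.109
δQ/Q = √(0.145) = 0.381

0.381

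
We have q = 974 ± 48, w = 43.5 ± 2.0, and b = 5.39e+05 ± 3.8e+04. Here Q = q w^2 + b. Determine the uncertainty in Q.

Let p = q·w^2 = 1.84e+06. δp/p = √((1·δq/q)² + (2·δw/w)²) = √(0.00243 + 0.00846) = 0.104, so δp = 1.92e+05.
Q = p + b: δQ = √(δp² + δb²) = √(3.7e+10 + 1.44e+09) = 1.96e+05

1.96e+05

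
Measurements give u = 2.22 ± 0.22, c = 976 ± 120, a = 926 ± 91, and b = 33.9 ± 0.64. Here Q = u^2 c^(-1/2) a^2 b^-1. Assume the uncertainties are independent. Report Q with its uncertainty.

Products/powers → add relative errors in quadrature, weighted by exponent:
  (2·δu/u)² = (2×0.0991)² = 0.0393;  (−½·δc/c)² = (-0.5×0.123)² = 0.00378;  (2·δa/a)² = (2×0.0983)² = 0.0386;  (-1·δb/b)² = (-1×0.0189)² = 0.000356
δQ/Q = √(0.0820) = 0.286
Q = 3990, so δQ = 0.286 × 3990 = 1140.

3990 ± 1140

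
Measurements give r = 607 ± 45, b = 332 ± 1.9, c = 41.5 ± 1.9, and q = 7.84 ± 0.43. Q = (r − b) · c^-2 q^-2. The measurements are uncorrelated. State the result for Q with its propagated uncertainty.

Let u = r − b = 275. δu = √(δr² + δb²) = √(2020 + 3.61) = 45.0, so δu/u = 0.164.
Q is then a monomial in u, c, q:
δQ/Q = √((δu/u)² + (-2·δc/c)² + (-2·δq/q)²) = √(0.0268 + 0.00838 + 0.0120) = 0.217
Q = 0.00260, so δQ = 0.217 × 0.00260 = 0.000565.

0.00260 ± 0.000565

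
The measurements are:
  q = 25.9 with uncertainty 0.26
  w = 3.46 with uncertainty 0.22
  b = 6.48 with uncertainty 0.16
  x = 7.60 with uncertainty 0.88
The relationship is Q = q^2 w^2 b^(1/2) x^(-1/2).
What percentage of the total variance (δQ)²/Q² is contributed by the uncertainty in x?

(δQ/Q)² = (2·δq/q)² + (2·δw/w)² + (½·δb/b)² + (−½·δx/x)²
  q term: (2×0.0100)² = 0.000403
  w term: (2×0.0636)² = 0.0162
  b term: (0.5×0.0247)² = 0.000152
  x term: (-0.5×0.116)² = 0.00335
Total = 0.0201. Share from x = 0.00335/0.0201 = 0.167.

16.7%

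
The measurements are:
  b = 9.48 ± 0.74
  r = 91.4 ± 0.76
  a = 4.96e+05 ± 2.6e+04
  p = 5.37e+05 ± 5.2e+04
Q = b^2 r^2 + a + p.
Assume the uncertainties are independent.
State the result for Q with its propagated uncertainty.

(1.78 ± 0.131) × 10^6

Let w = b^2·r^2 = 7.51e+05. δw/w = √((2·δb/b)² + (2·δr/r)²) = √(0.0244 + 0.000277) = 0.157, so δw = 1.18e+05.
Q = w + a + p: δQ = √(δw² + δa² + δp²) = √(1.39e+10 + 6.76e+08 + 2.7e+09) = 1.31e+05
Q = 1.78e+06.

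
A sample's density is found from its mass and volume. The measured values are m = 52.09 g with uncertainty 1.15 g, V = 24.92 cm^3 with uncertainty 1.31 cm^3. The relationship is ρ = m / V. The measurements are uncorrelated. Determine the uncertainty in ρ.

0.119 g/cm^3

Relative error in a monomial: (δρ/ρ)² = Σ (nᵢ · δxᵢ/xᵢ)².
  (1·δm/m)² = (1×0.0221)² = 0.000487;  (-1·δV/V)² = (-1×0.0526)² = 0.00276
δρ/ρ = √(0.00325) = 0.0570
ρ = 2.090 g/cm^3, so δρ = 0.0570 × 2.090 = 0.119 g/cm^3.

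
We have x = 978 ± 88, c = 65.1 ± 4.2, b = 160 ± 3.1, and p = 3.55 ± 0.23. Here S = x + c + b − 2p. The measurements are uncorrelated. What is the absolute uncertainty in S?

88.2

For a sum/difference, combine absolute errors in quadrature:
  (δx)² = 7740;  (δc)² = 17.6;  (δb)² = 9.61;  (2·δp)² = 0.212
δS = √(7770) = 88.2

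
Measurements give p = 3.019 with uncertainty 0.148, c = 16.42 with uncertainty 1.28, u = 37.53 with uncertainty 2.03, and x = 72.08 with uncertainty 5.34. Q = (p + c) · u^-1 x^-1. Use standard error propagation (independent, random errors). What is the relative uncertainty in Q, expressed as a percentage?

Let w = p + c = 19.44. δw = √(δp² + δc²) = √(0.0219 + 1.64) = 1.29, so δw/w = 0.0663.
Q is then a monomial in w, u, x:
δQ/Q = √((δw/w)² + (-1·δu/u)² + (-1·δx/x)²) = √(0.00439 + 0.00293 + 0.00549) = 0.113

11.3%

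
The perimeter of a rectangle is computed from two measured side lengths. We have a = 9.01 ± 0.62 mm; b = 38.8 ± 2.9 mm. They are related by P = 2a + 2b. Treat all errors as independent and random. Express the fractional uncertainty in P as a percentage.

For a sum/difference, combine absolute errors in quadrature:
  (2·δa)² = 1.54;  (2·δb)² = 33.6
δP = √(35.2) = 5.93 mm
P = 95.6 mm, so δP/P = 5.93/95.6 = 0.0620.

6.20%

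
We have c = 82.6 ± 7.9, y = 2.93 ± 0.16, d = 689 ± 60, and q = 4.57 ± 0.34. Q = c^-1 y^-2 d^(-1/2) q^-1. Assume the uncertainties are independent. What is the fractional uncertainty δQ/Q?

Products/powers → add relative errors in quadrature, weighted by exponent:
  (-1·δc/c)² = (-1×0.0956)² = 0.00915;  (-2·δy/y)² = (-2×0.0546)² = 0.0119;  (−½·δd/d)² = (-0.5×0.0871)² = 0.00190;  (-1·δq/q)² = (-1×0.0744)² = 0.00554
δQ/Q = √(0.0285) = 0.169

0.169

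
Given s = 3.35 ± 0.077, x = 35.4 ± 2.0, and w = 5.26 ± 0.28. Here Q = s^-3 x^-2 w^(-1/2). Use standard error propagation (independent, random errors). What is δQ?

Since Q is a product/quotient, work with relative uncertainties:
  (-3·δs/s)² = (-3×0.0230)² = 0.00475;  (-2·δx/x)² = (-2×0.0565)² = 0.0128;  (−½·δw/w)² = (-0.5×0.0532)² = 0.000708
δQ/Q = √(0.0182) = 0.135
Q = 9.25e-06, so δQ = 0.135 × 9.25e-06 = 1.25e-06.

1.25e-06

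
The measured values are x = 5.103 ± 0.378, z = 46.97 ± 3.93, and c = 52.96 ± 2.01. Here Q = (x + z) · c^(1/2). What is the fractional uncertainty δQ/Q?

0.0782

Let u = x + z = 52.07. δu = √(δx² + δz²) = √(0.143 + 15.4) = 3.95, so δu/u = 0.0758.
Q is then a monomial in u, c:
δQ/Q = √((δu/u)² + (½·δc/c)²) = √(0.00575 + 0.000360) = 0.0782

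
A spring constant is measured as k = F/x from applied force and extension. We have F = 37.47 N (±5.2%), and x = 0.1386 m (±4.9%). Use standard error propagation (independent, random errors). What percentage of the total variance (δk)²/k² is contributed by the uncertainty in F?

53.0%

(δk/k)² = (1·δF/F)² + (-1·δx/x)²
  F term: (1×0.0520)² = 0.00270
  x term: (-1×0.0490)² = 0.00240
Total = 0.00511. Share from F = 0.00270/0.00511 = 0.530.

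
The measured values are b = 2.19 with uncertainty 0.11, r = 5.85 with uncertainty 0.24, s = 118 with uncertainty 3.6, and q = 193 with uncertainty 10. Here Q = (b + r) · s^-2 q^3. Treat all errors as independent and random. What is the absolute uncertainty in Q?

Let u = b + r = 8.04. δu = √(δb² + δr²) = √(0.0121 + 0.0576) = 0.264, so δu/u = 0.0328.
Q is then a monomial in u, s, q:
δQ/Q = √((δu/u)² + (-2·δs/s)² + (3·δq/q)²) = √(0.00108 + 0.00372 + 0.0242) = 0.170
Q = 4150, so δQ = 0.170 × 4150 = 706.

706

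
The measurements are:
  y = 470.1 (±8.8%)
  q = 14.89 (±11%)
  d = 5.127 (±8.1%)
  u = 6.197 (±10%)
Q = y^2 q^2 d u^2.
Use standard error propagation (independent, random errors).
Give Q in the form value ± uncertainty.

For a monomial Q ∝ y^2, q^2, d, u^2, fractional errors add in quadrature:
  (2·δy/y)² = (2×0.0880)² = 0.0310;  (2·δq/q)² = (2×0.110)² = 0.0484;  (1·δd/d)² = (1×0.0810)² = 0.00656;  (2·δu/u)² = (2×0.100)² = 0.0400
δQ/Q = √(0.126) = 0.355
Q = 9.647e+09, so δQ = 0.355 × 9.647e+09 = 3.42e+09.

(9.647 ± 3.42) × 10^9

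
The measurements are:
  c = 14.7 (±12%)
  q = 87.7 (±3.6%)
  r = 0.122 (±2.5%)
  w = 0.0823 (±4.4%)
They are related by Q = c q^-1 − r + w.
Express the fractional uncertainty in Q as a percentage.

Let p = c·q^-1 = 0.168. δp/p = √((1·δc/c)² + (-1·δq/q)²) = √(0.0144 + 0.00130) = 0.125, so δp = 0.0210.
Q = p − r + w: δQ = √(δp² + δr² + δw²) = √(0.000441 + 9.3e-06 + 1.31e-05) = 0.0215
Q = 0.128, so δQ/Q = 0.0215/0.128 = 0.168.

16.8%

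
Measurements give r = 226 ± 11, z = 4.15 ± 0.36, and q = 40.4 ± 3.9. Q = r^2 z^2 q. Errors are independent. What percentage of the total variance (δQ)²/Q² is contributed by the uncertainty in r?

(δQ/Q)² = (2·δr/r)² + (2·δz/z)² + (1·δq/q)²
  r term: (2×0.0487)² = 0.00948
  z term: (2×0.0867)² = 0.0301
  q term: (1×0.0965)² = 0.00932
Total = 0.0489. Share from r = 0.00948/0.0489 = 0.194.

19.4%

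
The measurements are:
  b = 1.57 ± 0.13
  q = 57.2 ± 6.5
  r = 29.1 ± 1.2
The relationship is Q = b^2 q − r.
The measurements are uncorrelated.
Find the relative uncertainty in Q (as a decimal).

Let p = b^2·q = 141. δp/p = √((2·δb/b)² + (1·δq/q)²) = √(0.0274 + 0.0129) = 0.201, so δp = 28.3.
Q = p − r: δQ = √(δp² + δr²) = √(802 + 1.44) = 28.3
Q = 112, so δQ/Q = 28.3/112 = 0.253.

0.253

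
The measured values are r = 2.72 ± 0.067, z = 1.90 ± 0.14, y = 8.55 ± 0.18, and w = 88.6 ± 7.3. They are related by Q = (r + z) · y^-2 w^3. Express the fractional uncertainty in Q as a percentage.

Let u = r + z = 4.62. δu = √(δr² + δz²) = √(0.00449 + 0.0196) = 0.155, so δu/u = 0.0336.
Q is then a monomial in u, y, w:
δQ/Q = √((δu/u)² + (-2·δy/y)² + (3·δw/w)²) = √(0.00113 + 0.00177 + 0.0611) = 0.253

25.3%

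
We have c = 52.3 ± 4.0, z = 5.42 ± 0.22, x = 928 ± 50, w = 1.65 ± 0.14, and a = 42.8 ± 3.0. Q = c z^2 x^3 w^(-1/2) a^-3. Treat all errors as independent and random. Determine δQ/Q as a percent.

Relative error in a monomial: (δQ/Q)² = Σ (nᵢ · δxᵢ/xᵢ)².
  (1·δc/c)² = (1×0.0765)² = 0.00585;  (2·δz/z)² = (2×0.0406)² = 0.00659;  (3·δx/x)² = (3×0.0539)² = 0.0261;  (−½·δw/w)² = (-0.5×0.0848)² = 0.00180;  (-3·δa/a)² = (-3×0.0701)² = 0.0442
δQ/Q = √(0.0846) = 0.291

29.1%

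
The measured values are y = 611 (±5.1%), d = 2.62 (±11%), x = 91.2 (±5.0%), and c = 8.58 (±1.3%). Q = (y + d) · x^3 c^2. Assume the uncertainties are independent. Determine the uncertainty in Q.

5.5e+09

Let u = y + d = 614. δu = √(δy² + δd²) = √(971 + 0.0831) = 31.2, so δu/u = 0.0508.
Q is then a monomial in u, x, c:
δQ/Q = √((δu/u)² + (3·δx/x)² + (2·δc/c)²) = √(0.00258 + 0.0225 + 0.000676) = 0.160
Q = 3.43e+10, so δQ = 0.160 × 3.43e+10 = 5.5e+09.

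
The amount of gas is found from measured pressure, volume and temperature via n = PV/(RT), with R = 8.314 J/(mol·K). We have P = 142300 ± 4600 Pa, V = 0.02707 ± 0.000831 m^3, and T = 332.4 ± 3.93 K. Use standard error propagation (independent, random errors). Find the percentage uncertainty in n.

For a monomial n ∝ P, V, T^-1, fractional errors add in quadrature:
  (1·δP/P)² = (1×0.0323)² = 0.00104;  (1·δV/V)² = (1×0.0307)² = 0.000942;  (-1·δT/T)² = (-1×0.0118)² = 0.000140
δn/n = √(0.00213) = 0.0461

4.61%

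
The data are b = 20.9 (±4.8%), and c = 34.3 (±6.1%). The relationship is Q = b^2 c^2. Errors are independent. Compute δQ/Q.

Each factor contributes (exponent × relative error)² to (δQ/Q)²:
  (2·δb/b)² = (2×0.0480)² = 0.00922;  (2·δc/c)² = (2×0.0610)² = 0.0149
δQ/Q = √(0.0241) = 0.155

0.155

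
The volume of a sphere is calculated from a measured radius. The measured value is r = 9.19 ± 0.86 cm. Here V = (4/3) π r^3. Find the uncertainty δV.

V ∝ r^3, so δV/V = |3| · δr/r = 3 × 0.0936 = 0.281.
V = 3250 cm^3, so δV = 0.281 × 3250 = 913 cm^3.

913 cm^3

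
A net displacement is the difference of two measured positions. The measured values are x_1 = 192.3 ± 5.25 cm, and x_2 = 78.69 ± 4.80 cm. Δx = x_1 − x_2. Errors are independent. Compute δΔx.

7.11 cm

Absolute uncertainties add in quadrature for a linear combination:
  (δx_1)² = 27.6;  (δx_2)² = 23.0
δΔx = √(50.6) = 7.11 cm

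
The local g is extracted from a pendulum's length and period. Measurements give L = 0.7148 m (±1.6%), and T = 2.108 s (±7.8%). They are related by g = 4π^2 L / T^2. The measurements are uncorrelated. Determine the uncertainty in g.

0.996 m/s^2

Relative error in a monomial: (δg/g)² = Σ (nᵢ · δxᵢ/xᵢ)².
  (1·δL/L)² = (1×0.0160)² = 0.000256;  (-2·δT/T)² = (-2×0.0780)² = 0.0243
δg/g = √(0.0246) = 0.157
g = 6.350 m/s^2, so δg = 0.157 × 6.350 = 0.996 m/s^2.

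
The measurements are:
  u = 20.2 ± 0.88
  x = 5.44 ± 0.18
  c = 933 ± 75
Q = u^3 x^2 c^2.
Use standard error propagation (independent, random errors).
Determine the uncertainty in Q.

4.62e+10

Relative error in a monomial: (δQ/Q)² = Σ (nᵢ · δxᵢ/xᵢ)².
  (3·δu/u)² = (3×0.0436)² = 0.0171;  (2·δx/x)² = (2×0.0331)² = 0.00438;  (2·δc/c)² = (2×0.0804)² = 0.0258
δQ/Q = √(0.0473) = 0.218
Q = 2.12e+11, so δQ = 0.218 × 2.12e+11 = 4.62e+10.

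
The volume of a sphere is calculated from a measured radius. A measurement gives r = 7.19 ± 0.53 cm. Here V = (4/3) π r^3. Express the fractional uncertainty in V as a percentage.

V is a product of powers, so relative uncertainties combine in quadrature:
  (3·δr/r)² = (3×0.0737)² = 0.0489
δV/V = √(0.0489) = 0.221

22.1%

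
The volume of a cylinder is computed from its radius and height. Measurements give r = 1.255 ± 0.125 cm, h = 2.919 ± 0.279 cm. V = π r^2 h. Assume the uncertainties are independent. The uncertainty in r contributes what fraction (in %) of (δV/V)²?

81.3%

(δV/V)² = (2·δr/r)² + (1·δh/h)²
  r term: (2×0.0996)² = 0.0397
  h term: (1×0.0956)² = 0.00914
Total = 0.0488. Share from r = 0.0397/0.0488 = 0.813.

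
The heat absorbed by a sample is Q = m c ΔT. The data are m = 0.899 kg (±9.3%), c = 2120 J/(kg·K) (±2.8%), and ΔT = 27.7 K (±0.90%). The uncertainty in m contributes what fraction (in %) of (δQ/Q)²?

(δQ/Q)² = (1·δm/m)² + (1·δc/c)² + (1·δΔT/ΔT)²
  m term: (1×0.0930)² = 0.00865
  c term: (1×0.0280)² = 0.000784
  ΔT term: (1×0.00900)² = 8.1e-05
Total = 0.00951. Share from m = 0.00865/0.00951 = 0.909.

90.9%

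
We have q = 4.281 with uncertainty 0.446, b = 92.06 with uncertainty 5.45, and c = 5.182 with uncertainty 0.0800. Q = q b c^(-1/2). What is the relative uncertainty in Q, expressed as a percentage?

12.0%

Since Q is a product/quotient, work with relative uncertainties:
  (1·δq/q)² = (1×0.104)² = 0.0109;  (1·δb/b)² = (1×0.0592)² = 0.00350;  (−½·δc/c)² = (-0.5×0.0154)² = 5.96e-05
δQ/Q = √(0.0144) = 0.120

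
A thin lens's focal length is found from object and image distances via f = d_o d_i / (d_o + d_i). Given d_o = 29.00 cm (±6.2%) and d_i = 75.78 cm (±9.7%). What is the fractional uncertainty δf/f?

∂f/∂d_o = (d_i/(d_o+d_i))² = 0.523;  ∂f/∂d_i = (d_o/(d_o+d_i))² = 0.0766
δf = √((∂f/∂d_o · δd_o)² + (∂f/∂d_i · δd_i)²) = √(0.884 + 0.317) = 1.10 cm
f = 20.97 cm, so δf/f = 1.10/20.97 = 0.0523.

0.0523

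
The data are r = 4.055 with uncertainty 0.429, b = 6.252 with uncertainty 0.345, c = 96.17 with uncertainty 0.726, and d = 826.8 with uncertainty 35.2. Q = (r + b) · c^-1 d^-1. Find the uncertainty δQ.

8.91e-06

Let u = r + b = 10.31. δu = √(δr² + δb²) = √(0.184 + 0.119) = 0.551, so δu/u = 0.0534.
Q is then a monomial in u, c, d:
δQ/Q = √((δu/u)² + (-1·δc/c)² + (-1·δd/d)²) = √(0.00285 + 5.7e-05 + 0.00181) = 0.0687
Q = 0.0001296, so δQ = 0.0687 × 0.0001296 = 8.91e-06.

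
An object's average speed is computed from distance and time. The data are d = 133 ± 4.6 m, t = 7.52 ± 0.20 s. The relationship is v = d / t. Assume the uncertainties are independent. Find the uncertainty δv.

0.772 m/s

Each factor contributes (exponent × relative error)² to (δv/v)²:
  (1·δd/d)² = (1×0.0346)² = 0.00120;  (-1·δt/t)² = (-1×0.0266)² = 0.000707
δv/v = √(0.00190) = 0.0436
v = 17.7 m/s, so δv = 0.0436 × 17.7 = 0.772 m/s.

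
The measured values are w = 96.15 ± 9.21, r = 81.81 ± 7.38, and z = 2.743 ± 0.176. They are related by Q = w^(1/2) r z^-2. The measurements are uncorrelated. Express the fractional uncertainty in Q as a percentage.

Q is a product of powers, so relative uncertainties combine in quadrature:
  (½·δw/w)² = (0.5×0.0958)² = 0.00229;  (1·δr/r)² = (1×0.0902)² = 0.00814;  (-2·δz/z)² = (-2×0.0642)² = 0.0165
δQ/Q = √(0.0269) = 0.164

16.4%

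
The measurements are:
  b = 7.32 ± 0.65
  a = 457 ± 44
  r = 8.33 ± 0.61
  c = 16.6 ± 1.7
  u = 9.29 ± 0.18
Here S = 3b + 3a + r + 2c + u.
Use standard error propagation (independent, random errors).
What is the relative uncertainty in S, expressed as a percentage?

9.15%

For a sum/difference, combine absolute errors in quadrature:
  (3·δb)² = 3.80;  (3·δa)² = 17400;  (δr)² = 0.372;  (2·δc)² = 11.6;  (δu)² = 0.0324
δS = √(17400) = 132
S = 1440, so δS/S = 132/1440 = 0.0915.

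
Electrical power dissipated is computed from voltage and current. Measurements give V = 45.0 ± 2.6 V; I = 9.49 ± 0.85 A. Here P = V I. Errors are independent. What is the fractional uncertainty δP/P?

Since P is a product/quotient, work with relative uncertainties:
  (1·δV/V)² = (1×0.0578)² = 0.00334;  (1·δI/I)² = (1×0.0896)² = 0.00802
δP/P = √(0.0114) = 0.107

0.107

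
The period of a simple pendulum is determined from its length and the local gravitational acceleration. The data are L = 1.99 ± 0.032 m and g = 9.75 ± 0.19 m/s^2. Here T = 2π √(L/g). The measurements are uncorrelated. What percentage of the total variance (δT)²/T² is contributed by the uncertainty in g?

(δT/T)² = (½·δL/L)² + (−½·δg/g)²
  L term: (0.5×0.0161)² = 6.46e-05
  g term: (-0.5×0.0195)² = 9.49e-05
Total = 0.000160. Share from g = 9.49e-05/0.000160 = 0.595.

59.5%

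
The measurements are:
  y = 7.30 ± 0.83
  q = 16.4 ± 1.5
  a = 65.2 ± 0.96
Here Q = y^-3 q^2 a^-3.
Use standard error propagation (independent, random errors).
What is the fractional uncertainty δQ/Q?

0.390

Products/powers → add relative errors in quadrature, weighted by exponent:
  (-3·δy/y)² = (-3×0.114)² = 0.116;  (2·δq/q)² = (2×0.0915)² = 0.0335;  (-3·δa/a)² = (-3×0.0147)² = 0.00195
δQ/Q = √(0.152) = 0.390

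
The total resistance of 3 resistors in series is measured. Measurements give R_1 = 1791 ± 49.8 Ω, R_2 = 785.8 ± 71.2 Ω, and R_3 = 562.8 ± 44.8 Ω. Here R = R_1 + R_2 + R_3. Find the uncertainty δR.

97.8 Ω

Each term contributes (cᵢ δxᵢ)² to (δR)²:
  (δR_1)² = 2480;  (δR_2)² = 5070;  (δR_3)² = 2010
δR = √(9560) = 97.8 Ω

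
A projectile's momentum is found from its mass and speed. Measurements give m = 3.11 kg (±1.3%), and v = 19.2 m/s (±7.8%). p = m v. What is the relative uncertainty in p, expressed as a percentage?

Since p is a product/quotient, work with relative uncertainties:
  (1·δm/m)² = (1×0.0130)² = 0.000169;  (1·δv/v)² = (1×0.0780)² = 0.00608
δp/p = √(0.00625) = 0.0791

7.91%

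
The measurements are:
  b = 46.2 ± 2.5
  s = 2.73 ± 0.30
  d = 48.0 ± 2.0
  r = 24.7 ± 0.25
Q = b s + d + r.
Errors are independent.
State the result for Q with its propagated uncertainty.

199 ± 15.6

Let p = b·s = 126. δp/p = √((1·δb/b)² + (1·δs/s)²) = √(0.00293 + 0.0121) = 0.122, so δp = 15.4.
Q = p + d + r: δQ = √(δp² + δd² + δr²) = √(239 + 4.00 + 0.0625) = 15.6
Q = 199.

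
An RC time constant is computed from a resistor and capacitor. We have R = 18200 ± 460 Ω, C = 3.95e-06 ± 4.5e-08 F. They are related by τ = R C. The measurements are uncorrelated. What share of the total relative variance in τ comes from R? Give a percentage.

83.1%

(δτ/τ)² = (1·δR/R)² + (1·δC/C)²
  R term: (1×0.0253)² = 0.000639
  C term: (1×0.0114)² = 0.000130
Total = 0.000769. Share from R = 0.000639/0.000769 = 0.831.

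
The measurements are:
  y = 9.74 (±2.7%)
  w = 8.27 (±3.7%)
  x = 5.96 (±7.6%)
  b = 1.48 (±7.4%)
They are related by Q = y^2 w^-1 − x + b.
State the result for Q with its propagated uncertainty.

6.99 ± 0.884

Let p = y^2·w^-1 = 11.5. δp/p = √((2·δy/y)² + (-1·δw/w)²) = √(0.00292 + 0.00137) = 0.0655, so δp = 0.751.
Q = p − x + b: δQ = √(δp² + δx² + δb²) = √(0.564 + 0.205 + 0.0120) = 0.884
Q = 6.99.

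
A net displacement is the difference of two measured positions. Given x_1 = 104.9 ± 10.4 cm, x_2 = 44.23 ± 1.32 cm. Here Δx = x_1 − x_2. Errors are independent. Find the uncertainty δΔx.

10.5 cm

Δx is a linear combination, so absolute uncertainties add in quadrature:
  (δx_1)² = 108;  (δx_2)² = 1.74
δΔx = √(110) = 10.5 cm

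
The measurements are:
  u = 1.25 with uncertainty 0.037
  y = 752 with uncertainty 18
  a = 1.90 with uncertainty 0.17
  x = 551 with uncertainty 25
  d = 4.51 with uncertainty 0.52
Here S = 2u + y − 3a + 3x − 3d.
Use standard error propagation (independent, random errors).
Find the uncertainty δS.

77.1

S is a linear combination, so absolute uncertainties add in quadrature:
  (2·δu)² = 0.00548;  (δy)² = 324;  (3·δa)² = 0.260;  (3·δx)² = 5620;  (3·δd)² = 2.43
δS = √(5950) = 77.1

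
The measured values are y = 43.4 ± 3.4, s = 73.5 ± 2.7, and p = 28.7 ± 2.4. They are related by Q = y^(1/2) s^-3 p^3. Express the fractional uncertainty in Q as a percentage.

For a monomial Q ∝ y^(1/2), s^-3, p^3, fractional errors add in quadrature:
  (½·δy/y)² = (0.5×0.0783)² = 0.00153;  (-3·δs/s)² = (-3×0.0367)² = 0.0121;  (3·δp/p)² = (3×0.0836)² = 0.0629
δQ/Q = √(0.0766) = 0.277

27.7%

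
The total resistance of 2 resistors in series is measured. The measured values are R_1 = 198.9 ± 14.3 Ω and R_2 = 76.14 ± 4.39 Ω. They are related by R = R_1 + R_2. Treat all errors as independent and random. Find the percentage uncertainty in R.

5.44%

For a sum/difference, combine absolute errors in quadrature:
  (δR_1)² = 204;  (δR_2)² = 19.3
δR = √(224) = 15.0 Ω
R = 275.0 Ω, so δR/R = 15.0/275.0 = 0.0544.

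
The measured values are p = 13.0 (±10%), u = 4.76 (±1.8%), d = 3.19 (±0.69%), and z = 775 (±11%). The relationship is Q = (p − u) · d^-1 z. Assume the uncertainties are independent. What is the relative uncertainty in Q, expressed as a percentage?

Let w = p − u = 8.24. δw = √(δp² + δu²) = √(1.69 + 0.00734) = 1.30, so δw/w = 0.158.
Q is then a monomial in w, d, z:
δQ/Q = √((δw/w)² + (-1·δd/d)² + (1·δz/z)²) = √(0.0250 + 4.76e-05 + 0.0121) = 0.193

19.3%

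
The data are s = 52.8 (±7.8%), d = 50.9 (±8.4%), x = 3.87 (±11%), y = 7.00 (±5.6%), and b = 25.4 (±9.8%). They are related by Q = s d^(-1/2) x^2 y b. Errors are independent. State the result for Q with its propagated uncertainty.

19700 ± 5180

Since Q is a product/quotient, work with relative uncertainties:
  (1·δs/s)² = (1×0.0780)² = 0.00608;  (−½·δd/d)² = (-0.5×0.0840)² = 0.00176;  (2·δx/x)² = (2×0.110)² = 0.0484;  (1·δy/y)² = (1×0.0560)² = 0.00314;  (1·δb/b)² = (1×0.0980)² = 0.00960
δQ/Q = √(0.0690) = 0.263
Q = 19700, so δQ = 0.263 × 19700 = 5180.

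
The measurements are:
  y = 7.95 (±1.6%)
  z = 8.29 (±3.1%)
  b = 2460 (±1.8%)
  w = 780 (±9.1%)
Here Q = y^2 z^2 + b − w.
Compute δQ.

Let p = y^2·z^2 = 4340. δp/p = √((2·δy/y)² + (2·δz/z)²) = √(0.00102 + 0.00384) = 0.0698, so δp = 303.
Q = p + b − w: δQ = √(δp² + δb² + δw²) = √(91800 + 1960 + 5040) = 314

314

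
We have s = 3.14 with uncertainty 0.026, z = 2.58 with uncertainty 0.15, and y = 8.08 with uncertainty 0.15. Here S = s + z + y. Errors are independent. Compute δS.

Each term contributes (cᵢ δxᵢ)² to (δS)²:
  (δs)² = 0.000676;  (δz)² = 0.0225;  (δy)² = 0.0225
δS = √(0.0457) = 0.214

0.214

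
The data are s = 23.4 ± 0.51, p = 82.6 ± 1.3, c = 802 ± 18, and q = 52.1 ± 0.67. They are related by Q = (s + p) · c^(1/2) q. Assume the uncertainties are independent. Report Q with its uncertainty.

Let u = s + p = 106. δu = √(δs² + δp²) = √(0.260 + 1.69) = 1.40, so δu/u = 0.0132.
Q is then a monomial in u, c, q:
δQ/Q = √((δu/u)² + (½·δc/c)² + (1·δq/q)²) = √(0.000174 + 0.000126 + 0.000165) = 0.0216
Q = 1.56e+05, so δQ = 0.0216 × 1.56e+05 = 3370.

(1.56 ± 0.0337) × 10^5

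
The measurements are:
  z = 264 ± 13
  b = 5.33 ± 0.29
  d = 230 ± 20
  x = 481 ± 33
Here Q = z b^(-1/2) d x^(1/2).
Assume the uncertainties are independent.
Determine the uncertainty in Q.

62900

Products/powers → add relative errors in quadrature, weighted by exponent:
  (1·δz/z)² = (1×0.0492)² = 0.00242;  (−½·δb/b)² = (-0.5×0.0544)² = 0.000740;  (1·δd/d)² = (1×0.0870)² = 0.00756;  (½·δx/x)² = (0.5×0.0686)² = 0.00118
δQ/Q = √(0.0119) = 0.109
Q = 5.77e+05, so δQ = 0.109 × 5.77e+05 = 62900.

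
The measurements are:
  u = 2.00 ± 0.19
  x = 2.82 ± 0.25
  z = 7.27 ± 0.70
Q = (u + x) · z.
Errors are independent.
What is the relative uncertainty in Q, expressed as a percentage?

11.6%

Let w = u + x = 4.82. δw = √(δu² + δx²) = √(0.0361 + 0.0625) = 0.314, so δw/w = 0.0651.
Q is then a monomial in w, z:
δQ/Q = √((δw/w)² + (1·δz/z)²) = √(0.00424 + 0.00927) = 0.116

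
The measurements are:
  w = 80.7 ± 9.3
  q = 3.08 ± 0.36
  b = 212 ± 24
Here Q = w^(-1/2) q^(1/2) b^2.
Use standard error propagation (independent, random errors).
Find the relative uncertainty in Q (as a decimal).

Since Q is a product/quotient, work with relative uncertainties:
  (−½·δw/w)² = (-0.5×0.115)² = 0.00332;  (½·δq/q)² = (0.5×0.117)² = 0.00342;  (2·δb/b)² = (2×0.113)² = 0.0513
δQ/Q = √(0.0580) = 0.241

0.241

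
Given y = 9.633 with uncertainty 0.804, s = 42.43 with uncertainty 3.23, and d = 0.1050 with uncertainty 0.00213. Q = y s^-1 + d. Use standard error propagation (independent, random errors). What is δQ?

Let p = y·s^-1 = 0.2270. δp/p = √((1·δy/y)² + (-1·δs/s)²) = √(0.00697 + 0.00580) = 0.113, so δp = 0.0256.
Q = p + d: δQ = √(δp² + δd²) = √(0.000658 + 4.54e-06) = 0.0257

0.0257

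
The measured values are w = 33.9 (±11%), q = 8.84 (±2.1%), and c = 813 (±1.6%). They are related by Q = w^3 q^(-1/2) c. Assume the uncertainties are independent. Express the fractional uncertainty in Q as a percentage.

33.1%

Relative error in a monomial: (δQ/Q)² = Σ (nᵢ · δxᵢ/xᵢ)².
  (3·δw/w)² = (3×0.110)² = 0.109;  (−½·δq/q)² = (-0.5×0.0210)² = 0.000110;  (1·δc/c)² = (1×0.0160)² = 0.000256
δQ/Q = √(0.109) = 0.331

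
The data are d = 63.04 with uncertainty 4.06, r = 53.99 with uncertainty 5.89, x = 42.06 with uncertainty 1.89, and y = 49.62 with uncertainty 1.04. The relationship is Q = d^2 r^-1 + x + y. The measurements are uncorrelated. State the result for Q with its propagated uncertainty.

Let p = d^2·r^-1 = 73.61. δp/p = √((2·δd/d)² + (-1·δr/r)²) = √(0.0166 + 0.0119) = 0.169, so δp = 12.4.
Q = p + x + y: δQ = √(δp² + δx² + δy²) = √(154 + 3.57 + 1.08) = 12.6
Q = 165.3.

165.3 ± 12.6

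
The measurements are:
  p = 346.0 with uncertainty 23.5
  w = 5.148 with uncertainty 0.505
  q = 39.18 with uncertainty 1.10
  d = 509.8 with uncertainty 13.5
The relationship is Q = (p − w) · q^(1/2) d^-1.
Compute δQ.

Let u = p − w = 340.9. δu = √(δp² + δw²) = √(552 + 0.255) = 23.5, so δu/u = 0.0690.
Q is then a monomial in u, q, d:
δQ/Q = √((δu/u)² + (½·δq/q)² + (-1·δd/d)²) = √(0.00476 + 0.000197 + 0.000701) = 0.0752
Q = 4.185, so δQ = 0.0752 × 4.185 = 0.315.

0.315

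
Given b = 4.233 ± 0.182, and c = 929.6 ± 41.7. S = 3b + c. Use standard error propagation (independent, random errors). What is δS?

41.7

Sums and differences: (δS)² = Σ (cᵢ δxᵢ)².
  (3·δb)² = 0.298;  (δc)² = 1740
δS = √(1740) = 41.7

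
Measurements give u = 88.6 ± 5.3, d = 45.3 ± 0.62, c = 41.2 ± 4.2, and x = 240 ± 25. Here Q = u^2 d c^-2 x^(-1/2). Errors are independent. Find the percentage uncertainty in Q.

For a monomial Q ∝ u^2, d, c^-2, x^(-1/2), fractional errors add in quadrature:
  (2·δu/u)² = (2×0.0598)² = 0.0143;  (1·δd/d)² = (1×0.0137)² = 0.000187;  (-2·δc/c)² = (-2×0.102)² = 0.0416;  (−½·δx/x)² = (-0.5×0.104)² = 0.00271
δQ/Q = √(0.0588) = 0.242

24.2%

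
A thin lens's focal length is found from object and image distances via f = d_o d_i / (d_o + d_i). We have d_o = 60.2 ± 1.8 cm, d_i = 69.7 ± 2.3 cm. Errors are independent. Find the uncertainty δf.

0.716 cm

∂f/∂d_o = (d_i/(d_o+d_i))² = 0.288;  ∂f/∂d_i = (d_o/(d_o+d_i))² = 0.215
δf = √((∂f/∂d_o · δd_o)² + (∂f/∂d_i · δd_i)²) = √(0.269 + 0.244) = 0.716 cm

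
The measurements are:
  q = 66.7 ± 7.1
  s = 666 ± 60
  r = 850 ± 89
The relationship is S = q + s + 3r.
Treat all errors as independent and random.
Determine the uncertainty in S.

S is a linear combination, so absolute uncertainties add in quadrature:
  (δq)² = 50.4;  (δs)² = 3600;  (3·δr)² = 71300
δS = √(74900) = 274

274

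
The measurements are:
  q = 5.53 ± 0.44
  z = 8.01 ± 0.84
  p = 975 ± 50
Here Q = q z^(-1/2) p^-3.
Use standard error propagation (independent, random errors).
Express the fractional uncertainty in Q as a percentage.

18.1%

For a monomial Q ∝ q, z^(-1/2), p^-3, fractional errors add in quadrature:
  (1·δq/q)² = (1×0.0796)² = 0.00633;  (−½·δz/z)² = (-0.5×0.105)² = 0.00275;  (-3·δp/p)² = (-3×0.0513)² = 0.0237
δQ/Q = √(0.0327) = 0.181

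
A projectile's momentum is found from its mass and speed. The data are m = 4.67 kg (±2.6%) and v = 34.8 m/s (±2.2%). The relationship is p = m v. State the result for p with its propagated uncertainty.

Each factor contributes (exponent × relative error)² to (δp/p)²:
  (1·δm/m)² = (1×0.0260)² = 0.000676;  (1·δv/v)² = (1×0.0220)² = 0.000484
δp/p = √(0.00116) = 0.0341
p = 163 kg·m/s, so δp = 0.0341 × 163 = 5.54 kg·m/s.

163 ± 5.54 kg·m/s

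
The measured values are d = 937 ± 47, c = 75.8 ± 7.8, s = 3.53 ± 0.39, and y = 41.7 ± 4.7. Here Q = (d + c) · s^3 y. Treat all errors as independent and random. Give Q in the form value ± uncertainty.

(1.86 ± 0.656) × 10^6

Let u = d + c = 1010. δu = √(δd² + δc²) = √(2210 + 60.8) = 47.6, so δu/u = 0.0470.
Q is then a monomial in u, s, y:
δQ/Q = √((δu/u)² + (3·δs/s)² + (1·δy/y)²) = √(0.00221 + 0.110 + 0.0127) = 0.353
Q = 1.86e+06, so δQ = 0.353 × 1.86e+06 = 6.56e+05.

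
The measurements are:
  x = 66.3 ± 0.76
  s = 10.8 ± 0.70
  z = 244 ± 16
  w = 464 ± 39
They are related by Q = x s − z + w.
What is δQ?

Let p = x·s = 716. δp/p = √((1·δx/x)² + (1·δs/s)²) = √(0.000131 + 0.00420) = 0.0658, so δp = 47.1.
Q = p − z + w: δQ = √(δp² + δz² + δw²) = √(2220 + 256 + 1520) = 63.2

63.2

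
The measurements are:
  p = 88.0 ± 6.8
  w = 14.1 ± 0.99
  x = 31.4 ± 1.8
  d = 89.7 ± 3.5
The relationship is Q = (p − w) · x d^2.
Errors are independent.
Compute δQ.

2.51e+06

Let u = p − w = 73.9. δu = √(δp² + δw²) = √(46.2 + 0.980) = 6.87, so δu/u = 0.0930.
Q is then a monomial in u, x, d:
δQ/Q = √((δu/u)² + (1·δx/x)² + (2·δd/d)²) = √(0.00865 + 0.00329 + 0.00609) = 0.134
Q = 1.87e+07, so δQ = 0.134 × 1.87e+07 = 2.51e+06.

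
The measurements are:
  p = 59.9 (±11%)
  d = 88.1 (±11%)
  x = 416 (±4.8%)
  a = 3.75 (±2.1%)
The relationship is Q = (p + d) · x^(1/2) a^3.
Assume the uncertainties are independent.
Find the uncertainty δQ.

Let u = p + d = 148. δu = √(δp² + δd²) = √(43.4 + 93.9) = 11.7, so δu/u = 0.0792.
Q is then a monomial in u, x, a:
δQ/Q = √((δu/u)² + (½·δx/x)² + (3·δa/a)²) = √(0.00627 + 0.000576 + 0.00397) = 0.104
Q = 1.59e+05, so δQ = 0.104 × 1.59e+05 = 16600.

16600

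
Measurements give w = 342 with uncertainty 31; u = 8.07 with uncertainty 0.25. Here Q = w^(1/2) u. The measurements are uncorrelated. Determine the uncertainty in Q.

For a monomial Q ∝ w^(1/2), u, fractional errors add in quadrature:
  (½·δw/w)² = (0.5×0.0906)² = 0.00205;  (1·δu/u)² = (1×0.0310)² = 0.000960
δQ/Q = √(0.00301) = 0.0549
Q = 149, so δQ = 0.0549 × 149 = 8.19.

8.19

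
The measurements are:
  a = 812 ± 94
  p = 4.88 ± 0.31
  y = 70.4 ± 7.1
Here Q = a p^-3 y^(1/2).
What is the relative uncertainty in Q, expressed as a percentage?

Products/powers → add relative errors in quadrature, weighted by exponent:
  (1·δa/a)² = (1×0.116)² = 0.0134;  (-3·δp/p)² = (-3×0.0635)² = 0.0363;  (½·δy/y)² = (0.5×0.101)² = 0.00254
δQ/Q = √(0.0523) = 0.229

22.9%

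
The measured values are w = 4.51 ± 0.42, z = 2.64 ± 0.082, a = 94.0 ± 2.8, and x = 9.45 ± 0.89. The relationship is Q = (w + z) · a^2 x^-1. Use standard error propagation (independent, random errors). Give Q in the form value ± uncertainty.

Let u = w + z = 7.15. δu = √(δw² + δz²) = √(0.176 + 0.00672) = 0.428, so δu/u = 0.0599.
Q is then a monomial in u, a, x:
δQ/Q = √((δu/u)² + (2·δa/a)² + (-1·δx/x)²) = √(0.00358 + 0.00355 + 0.00887) = 0.126
Q = 6690, so δQ = 0.126 × 6690 = 846.

6690 ± 846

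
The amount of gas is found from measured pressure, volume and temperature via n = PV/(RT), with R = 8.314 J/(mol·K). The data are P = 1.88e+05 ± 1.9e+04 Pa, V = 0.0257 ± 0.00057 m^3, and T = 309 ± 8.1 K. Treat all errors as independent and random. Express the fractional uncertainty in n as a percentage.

Relative error in a monomial: (δn/n)² = Σ (nᵢ · δxᵢ/xᵢ)².
  (1·δP/P)² = (1×0.101)² = 0.0102;  (1·δV/V)² = (1×0.0222)² = 0.000492;  (-1·δT/T)² = (-1×0.0262)² = 0.000687
δn/n = √(0.0114) = 0.107

10.7%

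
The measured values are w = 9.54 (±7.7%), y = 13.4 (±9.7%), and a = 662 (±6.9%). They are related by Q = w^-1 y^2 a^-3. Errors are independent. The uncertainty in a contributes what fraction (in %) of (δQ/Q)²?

49.6%

(δQ/Q)² = (-1·δw/w)² + (2·δy/y)² + (-3·δa/a)²
  w term: (-1×0.0770)² = 0.00593
  y term: (2×0.0970)² = 0.0376
  a term: (-3×0.0690)² = 0.0428
Total = 0.0864. Share from a = 0.0428/0.0864 = 0.496.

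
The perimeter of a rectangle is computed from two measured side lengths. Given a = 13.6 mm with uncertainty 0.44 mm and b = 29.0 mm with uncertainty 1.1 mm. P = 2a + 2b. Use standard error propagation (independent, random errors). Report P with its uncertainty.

85.2 ± 2.37 mm

Each term contributes (cᵢ δxᵢ)² to (δP)²:
  (2·δa)² = 0.774;  (2·δb)² = 4.84
δP = √(5.61) = 2.37 mm
P = 85.2 mm.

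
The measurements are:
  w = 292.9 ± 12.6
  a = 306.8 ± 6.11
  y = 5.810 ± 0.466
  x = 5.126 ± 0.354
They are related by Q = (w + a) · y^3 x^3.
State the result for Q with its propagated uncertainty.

(1.584 ± 0.504) × 10^7

Let u = w + a = 599.7. δu = √(δw² + δa²) = √(159 + 37.3) = 14.0, so δu/u = 0.0234.
Q is then a monomial in u, y, x:
δQ/Q = √((δu/u)² + (3·δy/y)² + (3·δx/x)²) = √(0.000545 + 0.0579 + 0.0429) = 0.318
Q = 1.584e+07, so δQ = 0.318 × 1.584e+07 = 5.04e+06.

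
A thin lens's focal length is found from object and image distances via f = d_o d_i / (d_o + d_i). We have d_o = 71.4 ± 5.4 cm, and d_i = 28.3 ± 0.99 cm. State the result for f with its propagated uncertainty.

20.3 ± 0.669 cm

∂f/∂d_o = (d_i/(d_o+d_i))² = 0.0806;  ∂f/∂d_i = (d_o/(d_o+d_i))² = 0.513
δf = √((∂f/∂d_o · δd_o)² + (∂f/∂d_i · δd_i)²) = √(0.189 + 0.258) = 0.669 cm
f = 20.3 cm.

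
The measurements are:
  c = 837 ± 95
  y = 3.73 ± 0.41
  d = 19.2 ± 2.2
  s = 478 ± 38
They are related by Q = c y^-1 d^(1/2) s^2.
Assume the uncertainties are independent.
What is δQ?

Products/powers → add relative errors in quadrature, weighted by exponent:
  (1·δc/c)² = (1×0.114)² = 0.0129;  (-1·δy/y)² = (-1×0.110)² = 0.0121;  (½·δd/d)² = (0.5×0.115)² = 0.00328;  (2·δs/s)² = (2×0.0795)² = 0.0253
δQ/Q = √(0.0535) = 0.231
Q = 2.25e+08, so δQ = 0.231 × 2.25e+08 = 5.2e+07.

5.2e+07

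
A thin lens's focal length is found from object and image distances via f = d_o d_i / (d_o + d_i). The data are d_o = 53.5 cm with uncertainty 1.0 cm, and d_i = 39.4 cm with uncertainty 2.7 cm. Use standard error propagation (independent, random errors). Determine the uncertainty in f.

0.913 cm

∂f/∂d_o = (d_i/(d_o+d_i))² = 0.180;  ∂f/∂d_i = (d_o/(d_o+d_i))² = 0.332
δf = √((∂f/∂d_o · δd_o)² + (∂f/∂d_i · δd_i)²) = √(0.0324 + 0.802) = 0.913 cm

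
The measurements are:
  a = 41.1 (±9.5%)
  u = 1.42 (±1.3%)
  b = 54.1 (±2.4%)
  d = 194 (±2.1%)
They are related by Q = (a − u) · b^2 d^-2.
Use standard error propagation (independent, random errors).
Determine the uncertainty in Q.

0.362

Let w = a − u = 39.7. δw = √(δa² + δu²) = √(15.2 + 0.000341) = 3.90, so δw/w = 0.0984.
Q is then a monomial in w, b, d:
δQ/Q = √((δw/w)² + (2·δb/b)² + (-2·δd/d)²) = √(0.00968 + 0.00230 + 0.00176) = 0.117
Q = 3.09, so δQ = 0.117 × 3.09 = 0.362.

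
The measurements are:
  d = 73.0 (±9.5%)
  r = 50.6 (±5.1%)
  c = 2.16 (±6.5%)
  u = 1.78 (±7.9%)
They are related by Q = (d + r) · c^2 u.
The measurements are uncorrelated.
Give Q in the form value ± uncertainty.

1030 ± 168

Let w = d + r = 124. δw = √(δd² + δr²) = √(48.1 + 6.66) = 7.40, so δw/w = 0.0599.
Q is then a monomial in w, c, u:
δQ/Q = √((δw/w)² + (2·δc/c)² + (1·δu/u)²) = √(0.00358 + 0.0169 + 0.00624) = 0.163
Q = 1030, so δQ = 0.163 × 1030 = 168.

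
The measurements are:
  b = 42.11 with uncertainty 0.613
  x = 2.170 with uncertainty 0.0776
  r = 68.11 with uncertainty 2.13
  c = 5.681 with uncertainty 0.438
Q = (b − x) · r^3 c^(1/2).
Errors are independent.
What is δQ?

3.09e+06

Let u = b − x = 39.94. δu = √(δb² + δx²) = √(0.376 + 0.00602) = 0.618, so δu/u = 0.0155.
Q is then a monomial in u, r, c:
δQ/Q = √((δu/u)² + (3·δr/r)² + (½·δc/c)²) = √(0.000239 + 0.00880 + 0.00149) = 0.103
Q = 3.008e+07, so δQ = 0.103 × 3.008e+07 = 3.09e+06.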